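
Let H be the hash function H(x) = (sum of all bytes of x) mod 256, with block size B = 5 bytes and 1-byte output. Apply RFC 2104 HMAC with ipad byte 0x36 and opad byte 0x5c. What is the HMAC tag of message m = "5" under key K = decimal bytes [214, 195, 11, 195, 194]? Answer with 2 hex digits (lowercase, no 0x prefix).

Key decimal bytes [214, 195, 11, 195, 194] = d6 c3 0b c3 c2 is exactly B = 5 bytes: K' = d6 c3 0b c3 c2.
K' ⊕ ipad = e0 f5 3d f5 f4.  K' ⊕ opad = 8a 9f 57 9f 9e.
Inner input = (K'⊕ipad) ∥ m = e0 f5 3d f5 f4 ∥ 35.
Inner hash: sum = 224+245+61+245+244+53 = 1072; mod 256 = 48 → 30.
Outer input = (K'⊕opad) ∥ inner = 8a 9f 57 9f 9e ∥ 30.
Outer hash (tag): sum = 138+159+87+159+158+48 = 749; mod 256 = 237 → ed.

ed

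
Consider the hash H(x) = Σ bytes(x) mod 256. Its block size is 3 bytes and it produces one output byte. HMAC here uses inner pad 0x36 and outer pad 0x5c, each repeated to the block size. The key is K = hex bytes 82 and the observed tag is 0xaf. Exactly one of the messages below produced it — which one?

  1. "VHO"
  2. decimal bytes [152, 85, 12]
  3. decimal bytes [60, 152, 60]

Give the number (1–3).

2

Key hex bytes 82 is 1 byte ≤ B = 3; zero-pad to 3 bytes: K' = 82 00 00.
K' ⊕ ipad = b4 36 36; K' ⊕ opad = de 5c 5c.
m1: inner = H(b4 36 36 56 48 4f) = 0d; tag = H(de 5c 5c 0d) = a3
m2: inner = H(b4 36 36 98 55 0c) = 19; tag = H(de 5c 5c 19) = af ← matches
m3: inner = H(b4 36 36 3c 98 3c) = 30; tag = H(de 5c 5c 30) = c6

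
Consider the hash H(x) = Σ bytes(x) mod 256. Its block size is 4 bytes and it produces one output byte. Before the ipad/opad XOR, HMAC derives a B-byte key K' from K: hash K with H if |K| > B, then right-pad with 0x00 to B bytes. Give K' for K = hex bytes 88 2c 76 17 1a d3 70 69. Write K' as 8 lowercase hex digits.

|K| = 8 > B = 4, so first hash the key.
H(K): sum = 136+44+118+23+26+211+112+105 = 775; mod 256 = 7 → 07.
Zero-pad H(K) = 07 to 4 bytes: K' = 07 00 00 00.

07000000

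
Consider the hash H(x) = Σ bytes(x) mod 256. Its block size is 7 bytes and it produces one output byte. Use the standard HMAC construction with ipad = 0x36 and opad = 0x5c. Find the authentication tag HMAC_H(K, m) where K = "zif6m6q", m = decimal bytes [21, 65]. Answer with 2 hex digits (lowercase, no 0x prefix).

ba

Key "zif6m6q" = 7a 69 66 36 6d 36 71 is exactly B = 7 bytes: K' = 7a 69 66 36 6d 36 71.
K' ⊕ ipad = 4c 5f 50 00 5b 00 47.  K' ⊕ opad = 26 35 3a 6a 31 6a 2d.
Inner input = (K'⊕ipad) ∥ m = 4c 5f 50 00 5b 00 47 ∥ 15 41.
Inner hash: sum = 76+95+80+0+91+0+71+21+65 = 499; mod 256 = 243 → f3.
Outer input = (K'⊕opad) ∥ inner = 26 35 3a 6a 31 6a 2d ∥ f3.
Outer hash (tag): sum = 38+53+58+106+49+106+45+243 = 698; mod 256 = 186 → ba.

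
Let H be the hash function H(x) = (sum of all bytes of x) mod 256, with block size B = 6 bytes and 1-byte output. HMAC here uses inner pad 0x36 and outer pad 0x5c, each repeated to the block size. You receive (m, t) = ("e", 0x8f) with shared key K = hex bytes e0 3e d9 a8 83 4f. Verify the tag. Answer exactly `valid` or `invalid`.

Key hex bytes e0 3e d9 a8 83 4f is exactly B = 6 bytes: K' = e0 3e d9 a8 83 4f.
K' ⊕ ipad = d6 08 ef 9e b5 79; K' ⊕ opad = bc 62 85 f4 df 13.
Inner hash: sum = 214+8+239+158+181+121+101 = 1022; mod 256 = 254 → fe.
Outer hash (recomputed tag): sum = 188+98+133+244+223+19+254 = 1159; mod 256 = 135 → 87.
Recomputed tag = 87; claimed = 8f → mismatch.

invalid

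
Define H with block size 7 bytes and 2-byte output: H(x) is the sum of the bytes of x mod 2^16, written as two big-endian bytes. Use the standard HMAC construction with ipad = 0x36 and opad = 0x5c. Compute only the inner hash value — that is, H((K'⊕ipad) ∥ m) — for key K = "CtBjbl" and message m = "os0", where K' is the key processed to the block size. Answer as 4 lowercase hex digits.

Key "CtBjbl" = 43 74 42 6a 62 6c is 6 bytes ≤ B = 7; zero-pad to 7 bytes: K' = 43 74 42 6a 62 6c 00.
K' ⊕ ipad = 75 42 74 5c 54 5a 36.
Inner input = 75 42 74 5c 54 5a 36 ∥ 6f 73 30.
Inner hash: sum = 117+66+116+92+84+90+54+111+115+48 = 893 → 03 7d.

037d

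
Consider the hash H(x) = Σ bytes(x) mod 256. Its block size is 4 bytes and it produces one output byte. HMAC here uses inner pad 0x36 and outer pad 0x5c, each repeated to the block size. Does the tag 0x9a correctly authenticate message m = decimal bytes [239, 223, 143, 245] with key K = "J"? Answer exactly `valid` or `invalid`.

Key "J" = 4a is 1 byte ≤ B = 4; zero-pad to 4 bytes: K' = 4a 00 00 00.
K' ⊕ ipad = 7c 36 36 36; K' ⊕ opad = 16 5c 5c 5c.
Inner hash: sum = 124+54+54+54+239+223+143+245 = 1136; mod 256 = 112 → 70.
Outer hash (recomputed tag): sum = 22+92+92+92+112 = 410; mod 256 = 154 → 9a.
Recomputed tag = 9a; claimed = 9a → match.

valid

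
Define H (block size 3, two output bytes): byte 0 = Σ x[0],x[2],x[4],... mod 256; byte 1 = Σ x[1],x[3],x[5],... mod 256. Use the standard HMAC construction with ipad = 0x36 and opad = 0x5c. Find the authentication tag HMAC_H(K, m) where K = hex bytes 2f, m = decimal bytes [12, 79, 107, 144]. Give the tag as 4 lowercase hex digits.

Key hex bytes 2f is 1 byte ≤ B = 3; zero-pad to 3 bytes: K' = 2f 00 00.
K' ⊕ ipad = 19 36 36.  K' ⊕ opad = 73 5c 5c.
Inner input = (K'⊕ipad) ∥ m = 19 36 36 ∥ 0c 4f 6b 90.
Inner hash: even-index sum = 302 mod 256 = 46; odd-index sum = 173 mod 256 = 173 → 2e ad.
Outer input = (K'⊕opad) ∥ inner = 73 5c 5c ∥ 2e ad.
Outer hash (tag): even-index sum = 380 mod 256 = 124; odd-index sum = 138 mod 256 = 138 → 7c 8a.

7c8a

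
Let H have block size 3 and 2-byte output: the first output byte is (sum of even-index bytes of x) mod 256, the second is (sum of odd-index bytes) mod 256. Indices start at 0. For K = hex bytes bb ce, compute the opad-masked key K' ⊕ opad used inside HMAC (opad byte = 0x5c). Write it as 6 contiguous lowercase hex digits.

Key hex bytes bb ce is 2 bytes ≤ B = 3; zero-pad to 3 bytes: K' = bb ce 00.
XOR each byte with 0x5c: bb⊕5c=e7, ce⊕5c=92, 00⊕5c=5c.

e7925c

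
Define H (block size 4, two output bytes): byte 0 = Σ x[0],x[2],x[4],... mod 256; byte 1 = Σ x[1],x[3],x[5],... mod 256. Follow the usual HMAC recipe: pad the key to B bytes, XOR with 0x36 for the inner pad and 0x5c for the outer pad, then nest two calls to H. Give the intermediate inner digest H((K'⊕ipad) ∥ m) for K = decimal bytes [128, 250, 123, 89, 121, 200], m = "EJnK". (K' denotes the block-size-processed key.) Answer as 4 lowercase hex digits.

Key decimal bytes [128, 250, 123, 89, 121, 200] = 80 fa 7b 59 79 c8 is 6 bytes > B = 4, so hash it first: H(key) = 74 1b, then zero-pad to 4 bytes: K' = 74 1b 00 00.
K' ⊕ ipad = 42 2d 36 36.
Inner input = 42 2d 36 36 ∥ 45 4a 6e 4b.
Inner hash: even-index sum = 299 mod 256 = 43; odd-index sum = 248 mod 256 = 248 → 2b f8.

2bf8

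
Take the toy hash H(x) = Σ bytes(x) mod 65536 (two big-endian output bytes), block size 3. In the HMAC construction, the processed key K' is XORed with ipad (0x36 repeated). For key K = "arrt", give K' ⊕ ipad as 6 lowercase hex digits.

Key "arrt" = 61 72 72 74 is 4 bytes > B = 3, so hash it first: H(key) = 01 b9, then zero-pad to 3 bytes: K' = 01 b9 00.
XOR each byte with 0x36: 01⊕36=37, b9⊕36=8f, 00⊕36=36.

378f36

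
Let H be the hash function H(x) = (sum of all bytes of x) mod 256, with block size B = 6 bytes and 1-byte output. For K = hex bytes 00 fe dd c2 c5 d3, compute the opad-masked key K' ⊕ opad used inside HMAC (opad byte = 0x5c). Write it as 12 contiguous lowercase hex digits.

Key hex bytes 00 fe dd c2 c5 d3 is exactly B = 6 bytes: K' = 00 fe dd c2 c5 d3.
XOR each byte with 0x5c: 00⊕5c=5c, fe⊕5c=a2, dd⊕5c=81, c2⊕5c=9e, c5⊕5c=99, d3⊕5c=8f.

5ca2819e998f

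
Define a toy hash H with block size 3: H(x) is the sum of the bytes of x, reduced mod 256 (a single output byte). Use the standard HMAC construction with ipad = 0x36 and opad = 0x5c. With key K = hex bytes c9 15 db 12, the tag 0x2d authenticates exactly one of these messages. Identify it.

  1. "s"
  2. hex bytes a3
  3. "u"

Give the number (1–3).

3

Key hex bytes c9 15 db 12 is 4 bytes > B = 3, so hash it first: H(key) = cb, then zero-pad to 3 bytes: K' = cb 00 00.
K' ⊕ ipad = fd 36 36; K' ⊕ opad = 97 5c 5c.
m1: inner = H(fd 36 36 73) = dc; tag = H(97 5c 5c dc) = 2b
m2: inner = H(fd 36 36 a3) = 0c; tag = H(97 5c 5c 0c) = 5b
m3: inner = H(fd 36 36 75) = de; tag = H(97 5c 5c de) = 2d ← matches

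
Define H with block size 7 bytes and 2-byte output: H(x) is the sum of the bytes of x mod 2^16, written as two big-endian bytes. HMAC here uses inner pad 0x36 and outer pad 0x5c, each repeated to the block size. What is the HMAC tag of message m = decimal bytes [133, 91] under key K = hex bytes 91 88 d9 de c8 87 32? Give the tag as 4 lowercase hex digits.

Key hex bytes 91 88 d9 de c8 87 32 is exactly B = 7 bytes: K' = 91 88 d9 de c8 87 32.
K' ⊕ ipad = a7 be ef e8 fe b1 04.  K' ⊕ opad = cd d4 85 82 94 db 6e.
Inner input = (K'⊕ipad) ∥ m = a7 be ef e8 fe b1 04 ∥ 85 5b.
Inner hash: sum = 167+190+239+232+254+177+4+133+91 = 1487 → 05 cf.
Outer input = (K'⊕opad) ∥ inner = cd d4 85 82 94 db 6e ∥ 05 cf.
Outer hash (tag): sum = 205+212+133+130+148+219+110+5+207 = 1369 → 05 59.

0559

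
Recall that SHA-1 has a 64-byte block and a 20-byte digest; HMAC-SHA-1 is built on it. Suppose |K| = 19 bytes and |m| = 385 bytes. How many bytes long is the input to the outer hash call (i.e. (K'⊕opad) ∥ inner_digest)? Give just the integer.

84

Key is 19 ≤ 64 bytes, zero-padded: |K'| = 64.
Outer input = (K'⊕opad) ∥ H(inner) → 64 + 20 = 84 bytes.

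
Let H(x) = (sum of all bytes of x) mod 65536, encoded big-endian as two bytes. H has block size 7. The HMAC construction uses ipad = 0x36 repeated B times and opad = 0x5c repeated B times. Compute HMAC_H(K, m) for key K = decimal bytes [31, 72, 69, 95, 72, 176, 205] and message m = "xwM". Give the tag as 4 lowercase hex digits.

02c6

Key decimal bytes [31, 72, 69, 95, 72, 176, 205] = 1f 48 45 5f 48 b0 cd is exactly B = 7 bytes: K' = 1f 48 45 5f 48 b0 cd.
K' ⊕ ipad = 29 7e 73 69 7e 86 fb.  K' ⊕ opad = 43 14 19 03 14 ec 91.
Inner input = (K'⊕ipad) ∥ m = 29 7e 73 69 7e 86 fb ∥ 78 77 4d.
Inner hash: sum = 41+126+115+105+126+134+251+120+119+77 = 1214 → 04 be.
Outer input = (K'⊕opad) ∥ inner = 43 14 19 03 14 ec 91 ∥ 04 be.
Outer hash (tag): sum = 67+20+25+3+20+236+145+4+190 = 710 → 02 c6.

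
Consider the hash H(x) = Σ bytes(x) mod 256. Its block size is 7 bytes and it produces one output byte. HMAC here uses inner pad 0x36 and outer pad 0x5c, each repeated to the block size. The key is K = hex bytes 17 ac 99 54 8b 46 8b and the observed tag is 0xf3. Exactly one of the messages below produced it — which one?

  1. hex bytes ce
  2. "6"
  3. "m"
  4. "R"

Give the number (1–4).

3

Key hex bytes 17 ac 99 54 8b 46 8b is exactly B = 7 bytes: K' = 17 ac 99 54 8b 46 8b.
K' ⊕ ipad = 21 9a af 62 bd 70 bd; K' ⊕ opad = 4b f0 c5 08 d7 1a d7.
m1: inner = H(21 9a af 62 bd 70 bd ce) = 84; tag = H(4b f0 c5 08 d7 1a d7 84) = 54
m2: inner = H(21 9a af 62 bd 70 bd 36) = ec; tag = H(4b f0 c5 08 d7 1a d7 ec) = bc
m3: inner = H(21 9a af 62 bd 70 bd 6d) = 23; tag = H(4b f0 c5 08 d7 1a d7 23) = f3 ← matches
m4: inner = H(21 9a af 62 bd 70 bd 52) = 08; tag = H(4b f0 c5 08 d7 1a d7 08) = d8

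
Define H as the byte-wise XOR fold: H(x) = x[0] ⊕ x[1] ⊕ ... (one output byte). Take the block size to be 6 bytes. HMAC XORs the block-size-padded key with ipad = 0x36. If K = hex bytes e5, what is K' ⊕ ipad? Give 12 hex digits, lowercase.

Key hex bytes e5 is 1 byte ≤ B = 6; zero-pad to 6 bytes: K' = e5 00 00 00 00 00.
XOR each byte with 0x36: e5⊕36=d3, 00⊕36=36, 00⊕36=36, 00⊕36=36, 00⊕36=36, 00⊕36=36.

d33636363636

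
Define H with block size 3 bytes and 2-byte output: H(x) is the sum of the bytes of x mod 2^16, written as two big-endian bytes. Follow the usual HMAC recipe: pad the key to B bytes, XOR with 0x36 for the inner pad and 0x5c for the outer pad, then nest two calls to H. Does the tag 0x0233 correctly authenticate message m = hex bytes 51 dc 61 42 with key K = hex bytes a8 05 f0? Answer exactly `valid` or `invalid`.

invalid

Key hex bytes a8 05 f0 is exactly B = 3 bytes: K' = a8 05 f0.
K' ⊕ ipad = 9e 33 c6; K' ⊕ opad = f4 59 ac.
Inner hash: sum = 158+51+198+81+220+97+66 = 871 → 03 67.
Outer hash (recomputed tag): sum = 244+89+172+3+103 = 611 → 02 63.
Recomputed tag = 0263; claimed = 0233 → mismatch.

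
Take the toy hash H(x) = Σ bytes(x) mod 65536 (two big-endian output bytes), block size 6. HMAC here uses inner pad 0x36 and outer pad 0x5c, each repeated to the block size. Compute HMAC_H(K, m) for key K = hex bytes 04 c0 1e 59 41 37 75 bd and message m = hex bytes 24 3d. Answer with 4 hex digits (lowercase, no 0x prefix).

02c9

Key hex bytes 04 c0 1e 59 41 37 75 bd is 8 bytes > B = 6, so hash it first: H(key) = 02 e5, then zero-pad to 6 bytes: K' = 02 e5 00 00 00 00.
K' ⊕ ipad = 34 d3 36 36 36 36.  K' ⊕ opad = 5e b9 5c 5c 5c 5c.
Inner input = (K'⊕ipad) ∥ m = 34 d3 36 36 36 36 ∥ 24 3d.
Inner hash: sum = 52+211+54+54+54+54+36+61 = 576 → 02 40.
Outer input = (K'⊕opad) ∥ inner = 5e b9 5c 5c 5c 5c ∥ 02 40.
Outer hash (tag): sum = 94+185+92+92+92+92+2+64 = 713 → 02 c9.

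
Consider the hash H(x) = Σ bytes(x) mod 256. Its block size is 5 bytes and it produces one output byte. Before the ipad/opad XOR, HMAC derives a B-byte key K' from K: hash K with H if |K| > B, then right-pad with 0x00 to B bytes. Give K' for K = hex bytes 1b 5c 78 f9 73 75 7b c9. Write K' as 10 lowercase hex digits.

1400000000

|K| = 8 > B = 5, so first hash the key.
H(K): sum = 27+92+120+249+115+117+123+201 = 1044; mod 256 = 20 → 14.
Zero-pad H(K) = 14 to 5 bytes: K' = 14 00 00 00 00.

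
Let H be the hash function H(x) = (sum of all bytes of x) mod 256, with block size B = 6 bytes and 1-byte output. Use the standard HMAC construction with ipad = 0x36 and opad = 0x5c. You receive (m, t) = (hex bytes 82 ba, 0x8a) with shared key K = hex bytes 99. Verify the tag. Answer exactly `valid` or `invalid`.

valid

Key hex bytes 99 is 1 byte ≤ B = 6; zero-pad to 6 bytes: K' = 99 00 00 00 00 00.
K' ⊕ ipad = af 36 36 36 36 36; K' ⊕ opad = c5 5c 5c 5c 5c 5c.
Inner hash: sum = 175+54+54+54+54+54+130+186 = 761; mod 256 = 249 → f9.
Outer hash (recomputed tag): sum = 197+92+92+92+92+92+249 = 906; mod 256 = 138 → 8a.
Recomputed tag = 8a; claimed = 8a → match.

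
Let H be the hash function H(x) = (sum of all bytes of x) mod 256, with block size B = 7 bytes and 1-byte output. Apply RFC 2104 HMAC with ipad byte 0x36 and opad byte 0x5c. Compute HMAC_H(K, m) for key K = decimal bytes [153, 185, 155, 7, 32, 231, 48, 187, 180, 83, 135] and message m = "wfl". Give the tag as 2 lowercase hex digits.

Key decimal bytes [153, 185, 155, 7, 32, 231, 48, 187, 180, 83, 135] = 99 b9 9b 07 20 e7 30 bb b4 53 87 is 11 bytes > B = 7, so hash it first: H(key) = 74, then zero-pad to 7 bytes: K' = 74 00 00 00 00 00 00.
K' ⊕ ipad = 42 36 36 36 36 36 36.  K' ⊕ opad = 28 5c 5c 5c 5c 5c 5c.
Inner input = (K'⊕ipad) ∥ m = 42 36 36 36 36 36 36 ∥ 77 66 6c.
Inner hash: sum = 66+54+54+54+54+54+54+119+102+108 = 719; mod 256 = 207 → cf.
Outer input = (K'⊕opad) ∥ inner = 28 5c 5c 5c 5c 5c 5c ∥ cf.
Outer hash (tag): sum = 40+92+92+92+92+92+92+207 = 799; mod 256 = 31 → 1f.

1f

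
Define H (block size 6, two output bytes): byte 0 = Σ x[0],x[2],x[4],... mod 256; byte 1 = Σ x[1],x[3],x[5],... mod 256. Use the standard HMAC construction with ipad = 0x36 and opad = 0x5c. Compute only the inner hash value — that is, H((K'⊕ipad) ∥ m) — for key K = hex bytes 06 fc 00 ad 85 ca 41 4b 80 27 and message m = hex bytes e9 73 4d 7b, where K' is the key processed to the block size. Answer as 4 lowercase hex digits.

Key hex bytes 06 fc 00 ad 85 ca 41 4b 80 27 is 10 bytes > B = 6, so hash it first: H(key) = 4c e5, then zero-pad to 6 bytes: K' = 4c e5 00 00 00 00.
K' ⊕ ipad = 7a d3 36 36 36 36.
Inner input = 7a d3 36 36 36 36 ∥ e9 73 4d 7b.
Inner hash: even-index sum = 540 mod 256 = 28; odd-index sum = 557 mod 256 = 45 → 1c 2d.

1c2d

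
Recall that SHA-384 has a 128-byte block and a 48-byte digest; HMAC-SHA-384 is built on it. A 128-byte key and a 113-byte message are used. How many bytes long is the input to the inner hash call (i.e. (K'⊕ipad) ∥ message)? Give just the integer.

241

Key is 128 ≤ 128 bytes, zero-padded: |K'| = 128.
Inner input = (K'⊕ipad) ∥ m → 128 + 113 = 241 bytes.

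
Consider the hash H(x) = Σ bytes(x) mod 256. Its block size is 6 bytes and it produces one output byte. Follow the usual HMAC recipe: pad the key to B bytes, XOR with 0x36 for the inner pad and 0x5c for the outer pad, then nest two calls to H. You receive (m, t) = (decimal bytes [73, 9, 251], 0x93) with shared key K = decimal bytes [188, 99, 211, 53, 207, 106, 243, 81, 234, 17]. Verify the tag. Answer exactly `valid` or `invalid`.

Key decimal bytes [188, 99, 211, 53, 207, 106, 243, 81, 234, 17] = bc 63 d3 35 cf 6a f3 51 ea 11 is 10 bytes > B = 6, so hash it first: H(key) = 9f, then zero-pad to 6 bytes: K' = 9f 00 00 00 00 00.
K' ⊕ ipad = a9 36 36 36 36 36; K' ⊕ opad = c3 5c 5c 5c 5c 5c.
Inner hash: sum = 169+54+54+54+54+54+73+9+251 = 772; mod 256 = 4 → 04.
Outer hash (recomputed tag): sum = 195+92+92+92+92+92+4 = 659; mod 256 = 147 → 93.
Recomputed tag = 93; claimed = 93 → match.

valid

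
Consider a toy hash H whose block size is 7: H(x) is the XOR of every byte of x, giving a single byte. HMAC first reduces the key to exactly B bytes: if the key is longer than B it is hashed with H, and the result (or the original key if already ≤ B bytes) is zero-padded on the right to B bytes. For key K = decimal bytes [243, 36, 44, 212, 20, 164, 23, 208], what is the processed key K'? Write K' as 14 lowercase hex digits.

58000000000000

|K| = 8 > B = 7, so first hash the key.
H(K): XOR f3⊕24⊕2c⊕d4⊕14⊕a4⊕17⊕d0 = 58.
Zero-pad H(K) = 58 to 7 bytes: K' = 58 00 00 00 00 00 00.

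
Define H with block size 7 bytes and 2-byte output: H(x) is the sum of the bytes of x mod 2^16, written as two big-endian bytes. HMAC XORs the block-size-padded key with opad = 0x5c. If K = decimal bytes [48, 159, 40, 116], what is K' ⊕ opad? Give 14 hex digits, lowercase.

Key decimal bytes [48, 159, 40, 116] = 30 9f 28 74 is 4 bytes ≤ B = 7; zero-pad to 7 bytes: K' = 30 9f 28 74 00 00 00.
XOR each byte with 0x5c: 30⊕5c=6c, 9f⊕5c=c3, 28⊕5c=74, 74⊕5c=28, 00⊕5c=5c, 00⊕5c=5c, 00⊕5c=5c.

6cc374285c5c5c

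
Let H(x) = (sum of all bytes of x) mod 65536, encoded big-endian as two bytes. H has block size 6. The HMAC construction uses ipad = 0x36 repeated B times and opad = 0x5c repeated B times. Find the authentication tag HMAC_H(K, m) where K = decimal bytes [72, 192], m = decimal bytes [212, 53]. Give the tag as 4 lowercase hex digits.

0278

Key decimal bytes [72, 192] = 48 c0 is 2 bytes ≤ B = 6; zero-pad to 6 bytes: K' = 48 c0 00 00 00 00.
K' ⊕ ipad = 7e f6 36 36 36 36.  K' ⊕ opad = 14 9c 5c 5c 5c 5c.
Inner input = (K'⊕ipad) ∥ m = 7e f6 36 36 36 36 ∥ d4 35.
Inner hash: sum = 126+246+54+54+54+54+212+53 = 853 → 03 55.
Outer input = (K'⊕opad) ∥ inner = 14 9c 5c 5c 5c 5c ∥ 03 55.
Outer hash (tag): sum = 20+156+92+92+92+92+3+85 = 632 → 02 78.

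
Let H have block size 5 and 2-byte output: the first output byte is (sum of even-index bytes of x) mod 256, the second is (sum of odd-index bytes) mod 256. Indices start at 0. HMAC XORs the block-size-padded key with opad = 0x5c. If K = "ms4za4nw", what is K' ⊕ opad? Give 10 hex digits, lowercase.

Key "ms4za4nw" = 6d 73 34 7a 61 34 6e 77 is 8 bytes > B = 5, so hash it first: H(key) = 70 98, then zero-pad to 5 bytes: K' = 70 98 00 00 00.
XOR each byte with 0x5c: 70⊕5c=2c, 98⊕5c=c4, 00⊕5c=5c, 00⊕5c=5c, 00⊕5c=5c.

2cc45c5c5c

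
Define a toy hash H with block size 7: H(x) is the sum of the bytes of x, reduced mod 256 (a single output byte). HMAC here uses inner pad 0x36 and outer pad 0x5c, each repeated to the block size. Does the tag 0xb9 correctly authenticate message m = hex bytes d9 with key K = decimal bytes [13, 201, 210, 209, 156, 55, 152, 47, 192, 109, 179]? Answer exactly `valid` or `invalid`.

valid

Key decimal bytes [13, 201, 210, 209, 156, 55, 152, 47, 192, 109, 179] = 0d c9 d2 d1 9c 37 98 2f c0 6d b3 is 11 bytes > B = 7, so hash it first: H(key) = f3, then zero-pad to 7 bytes: K' = f3 00 00 00 00 00 00.
K' ⊕ ipad = c5 36 36 36 36 36 36; K' ⊕ opad = af 5c 5c 5c 5c 5c 5c.
Inner hash: sum = 197+54+54+54+54+54+54+217 = 738; mod 256 = 226 → e2.
Outer hash (recomputed tag): sum = 175+92+92+92+92+92+92+226 = 953; mod 256 = 185 → b9.
Recomputed tag = b9; claimed = b9 → match.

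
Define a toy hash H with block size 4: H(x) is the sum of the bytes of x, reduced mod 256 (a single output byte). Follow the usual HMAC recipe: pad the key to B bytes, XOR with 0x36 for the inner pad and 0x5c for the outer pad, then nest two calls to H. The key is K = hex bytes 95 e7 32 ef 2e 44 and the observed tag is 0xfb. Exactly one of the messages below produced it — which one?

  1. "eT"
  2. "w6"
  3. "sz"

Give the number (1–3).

Key hex bytes 95 e7 32 ef 2e 44 is 6 bytes > B = 4, so hash it first: H(key) = 0f, then zero-pad to 4 bytes: K' = 0f 00 00 00.
K' ⊕ ipad = 39 36 36 36; K' ⊕ opad = 53 5c 5c 5c.
m1: inner = H(39 36 36 36 65 54) = 94; tag = H(53 5c 5c 5c 94) = fb ← matches
m2: inner = H(39 36 36 36 77 36) = 88; tag = H(53 5c 5c 5c 88) = ef
m3: inner = H(39 36 36 36 73 7a) = c8; tag = H(53 5c 5c 5c c8) = 2f

1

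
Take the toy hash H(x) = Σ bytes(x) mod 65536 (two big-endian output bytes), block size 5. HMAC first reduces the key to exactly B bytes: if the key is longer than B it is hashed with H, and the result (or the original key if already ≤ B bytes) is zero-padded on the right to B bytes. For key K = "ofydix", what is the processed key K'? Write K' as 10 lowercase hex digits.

|K| = 6 > B = 5, so first hash the key.
H(K): sum = 111+102+121+100+105+120 = 659 → 02 93.
Zero-pad H(K) = 02 93 to 5 bytes: K' = 02 93 00 00 00.

0293000000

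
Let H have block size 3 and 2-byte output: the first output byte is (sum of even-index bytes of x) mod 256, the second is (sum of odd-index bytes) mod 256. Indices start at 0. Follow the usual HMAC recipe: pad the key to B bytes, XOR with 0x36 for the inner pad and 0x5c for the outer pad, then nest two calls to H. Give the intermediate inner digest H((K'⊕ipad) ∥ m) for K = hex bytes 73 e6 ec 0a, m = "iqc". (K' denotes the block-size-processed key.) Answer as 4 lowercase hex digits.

Key hex bytes 73 e6 ec 0a is 4 bytes > B = 3, so hash it first: H(key) = 5f f0, then zero-pad to 3 bytes: K' = 5f f0 00.
K' ⊕ ipad = 69 c6 36.
Inner input = 69 c6 36 ∥ 69 71 63.
Inner hash: even-index sum = 272 mod 256 = 16; odd-index sum = 402 mod 256 = 146 → 10 92.

1092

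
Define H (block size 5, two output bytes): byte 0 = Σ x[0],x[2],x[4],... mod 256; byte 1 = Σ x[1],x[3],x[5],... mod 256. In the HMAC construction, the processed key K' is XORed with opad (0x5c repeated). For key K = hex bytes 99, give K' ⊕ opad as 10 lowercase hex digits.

c55c5c5c5c

Key hex bytes 99 is 1 byte ≤ B = 5; zero-pad to 5 bytes: K' = 99 00 00 00 00.
XOR each byte with 0x5c: 99⊕5c=c5, 00⊕5c=5c, 00⊕5c=5c, 00⊕5c=5c, 00⊕5c=5c.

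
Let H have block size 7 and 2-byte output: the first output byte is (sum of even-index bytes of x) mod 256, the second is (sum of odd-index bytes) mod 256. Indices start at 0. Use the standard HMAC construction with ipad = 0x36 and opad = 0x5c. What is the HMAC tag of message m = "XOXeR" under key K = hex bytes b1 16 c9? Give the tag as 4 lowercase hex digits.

c8a8

Key hex bytes b1 16 c9 is 3 bytes ≤ B = 7; zero-pad to 7 bytes: K' = b1 16 c9 00 00 00 00.
K' ⊕ ipad = 87 20 ff 36 36 36 36.  K' ⊕ opad = ed 4a 95 5c 5c 5c 5c.
Inner input = (K'⊕ipad) ∥ m = 87 20 ff 36 36 36 36 ∥ 58 4f 58 65 52.
Inner hash: even-index sum = 678 mod 256 = 166; odd-index sum = 398 mod 256 = 142 → a6 8e.
Outer input = (K'⊕opad) ∥ inner = ed 4a 95 5c 5c 5c 5c ∥ a6 8e.
Outer hash (tag): even-index sum = 712 mod 256 = 200; odd-index sum = 424 mod 256 = 168 → c8 a8.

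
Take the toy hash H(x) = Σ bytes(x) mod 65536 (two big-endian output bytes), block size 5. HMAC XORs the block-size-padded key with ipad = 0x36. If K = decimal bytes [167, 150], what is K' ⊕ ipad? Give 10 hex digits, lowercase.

Key decimal bytes [167, 150] = a7 96 is 2 bytes ≤ B = 5; zero-pad to 5 bytes: K' = a7 96 00 00 00.
XOR each byte with 0x36: a7⊕36=91, 96⊕36=a0, 00⊕36=36, 00⊕36=36, 00⊕36=36.

91a0363636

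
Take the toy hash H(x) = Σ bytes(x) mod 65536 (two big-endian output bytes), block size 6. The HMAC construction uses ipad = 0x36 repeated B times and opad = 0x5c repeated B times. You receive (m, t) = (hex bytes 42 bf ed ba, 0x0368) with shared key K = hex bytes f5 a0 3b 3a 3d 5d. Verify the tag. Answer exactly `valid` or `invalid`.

Key hex bytes f5 a0 3b 3a 3d 5d is exactly B = 6 bytes: K' = f5 a0 3b 3a 3d 5d.
K' ⊕ ipad = c3 96 0d 0c 0b 6b; K' ⊕ opad = a9 fc 67 66 61 01.
Inner hash: sum = 195+150+13+12+11+107+66+191+237+186 = 1168 → 04 90.
Outer hash (recomputed tag): sum = 169+252+103+102+97+1+4+144 = 872 → 03 68.
Recomputed tag = 0368; claimed = 0368 → match.

valid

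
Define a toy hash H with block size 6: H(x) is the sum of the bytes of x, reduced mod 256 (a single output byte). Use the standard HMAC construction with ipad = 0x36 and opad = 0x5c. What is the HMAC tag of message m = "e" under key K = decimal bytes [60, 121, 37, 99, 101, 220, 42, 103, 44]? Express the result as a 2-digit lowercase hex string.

b3

Key decimal bytes [60, 121, 37, 99, 101, 220, 42, 103, 44] = 3c 79 25 63 65 dc 2a 67 2c is 9 bytes > B = 6, so hash it first: H(key) = 3b, then zero-pad to 6 bytes: K' = 3b 00 00 00 00 00.
K' ⊕ ipad = 0d 36 36 36 36 36.  K' ⊕ opad = 67 5c 5c 5c 5c 5c.
Inner input = (K'⊕ipad) ∥ m = 0d 36 36 36 36 36 ∥ 65.
Inner hash: sum = 13+54+54+54+54+54+101 = 384; mod 256 = 128 → 80.
Outer input = (K'⊕opad) ∥ inner = 67 5c 5c 5c 5c 5c ∥ 80.
Outer hash (tag): sum = 103+92+92+92+92+92+128 = 691; mod 256 = 179 → b3.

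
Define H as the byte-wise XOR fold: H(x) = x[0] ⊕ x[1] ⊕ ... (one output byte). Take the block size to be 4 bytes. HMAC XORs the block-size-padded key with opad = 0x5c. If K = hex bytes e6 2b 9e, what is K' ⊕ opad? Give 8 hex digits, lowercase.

Key hex bytes e6 2b 9e is 3 bytes ≤ B = 4; zero-pad to 4 bytes: K' = e6 2b 9e 00.
XOR each byte with 0x5c: e6⊕5c=ba, 2b⊕5c=77, 9e⊕5c=c2, 00⊕5c=5c.

ba77c25c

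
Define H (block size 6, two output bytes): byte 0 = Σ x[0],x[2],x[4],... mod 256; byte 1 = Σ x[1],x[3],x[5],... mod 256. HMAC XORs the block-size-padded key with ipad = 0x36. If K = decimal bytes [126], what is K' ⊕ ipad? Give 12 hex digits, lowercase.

483636363636

Key decimal bytes [126] = 7e is 1 byte ≤ B = 6; zero-pad to 6 bytes: K' = 7e 00 00 00 00 00.
XOR each byte with 0x36: 7e⊕36=48, 00⊕36=36, 00⊕36=36, 00⊕36=36, 00⊕36=36, 00⊕36=36.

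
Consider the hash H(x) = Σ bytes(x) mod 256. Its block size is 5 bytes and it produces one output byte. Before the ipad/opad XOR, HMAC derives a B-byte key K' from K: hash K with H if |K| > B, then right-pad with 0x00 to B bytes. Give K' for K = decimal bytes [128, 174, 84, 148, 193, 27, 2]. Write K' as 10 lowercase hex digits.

|K| = 7 > B = 5, so first hash the key.
H(K): sum = 128+174+84+148+193+27+2 = 756; mod 256 = 244 → f4.
Zero-pad H(K) = f4 to 5 bytes: K' = f4 00 00 00 00.

f400000000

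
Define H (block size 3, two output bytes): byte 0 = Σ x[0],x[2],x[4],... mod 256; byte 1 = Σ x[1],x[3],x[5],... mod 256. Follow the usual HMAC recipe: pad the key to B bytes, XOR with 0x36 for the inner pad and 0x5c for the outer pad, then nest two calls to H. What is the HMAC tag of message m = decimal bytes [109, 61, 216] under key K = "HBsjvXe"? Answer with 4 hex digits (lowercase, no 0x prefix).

Key "HBsjvXe" = 48 42 73 6a 76 58 65 is 7 bytes > B = 3, so hash it first: H(key) = 96 04, then zero-pad to 3 bytes: K' = 96 04 00.
K' ⊕ ipad = a0 32 36.  K' ⊕ opad = ca 58 5c.
Inner input = (K'⊕ipad) ∥ m = a0 32 36 ∥ 6d 3d d8.
Inner hash: even-index sum = 275 mod 256 = 19; odd-index sum = 375 mod 256 = 119 → 13 77.
Outer input = (K'⊕opad) ∥ inner = ca 58 5c ∥ 13 77.
Outer hash (tag): even-index sum = 413 mod 256 = 157; odd-index sum = 107 mod 256 = 107 → 9d 6b.

9d6b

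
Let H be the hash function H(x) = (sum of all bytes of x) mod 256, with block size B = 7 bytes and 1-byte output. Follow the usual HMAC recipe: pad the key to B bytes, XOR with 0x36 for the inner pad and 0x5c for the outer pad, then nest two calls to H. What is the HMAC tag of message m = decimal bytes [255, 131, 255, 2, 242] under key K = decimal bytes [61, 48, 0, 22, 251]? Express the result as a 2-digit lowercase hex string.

Key decimal bytes [61, 48, 0, 22, 251] = 3d 30 00 16 fb is 5 bytes ≤ B = 7; zero-pad to 7 bytes: K' = 3d 30 00 16 fb 00 00.
K' ⊕ ipad = 0b 06 36 20 cd 36 36.  K' ⊕ opad = 61 6c 5c 4a a7 5c 5c.
Inner input = (K'⊕ipad) ∥ m = 0b 06 36 20 cd 36 36 ∥ ff 83 ff 02 f2.
Inner hash: sum = 11+6+54+32+205+54+54+255+131+255+2+242 = 1301; mod 256 = 21 → 15.
Outer input = (K'⊕opad) ∥ inner = 61 6c 5c 4a a7 5c 5c ∥ 15.
Outer hash (tag): sum = 97+108+92+74+167+92+92+21 = 743; mod 256 = 231 → e7.

e7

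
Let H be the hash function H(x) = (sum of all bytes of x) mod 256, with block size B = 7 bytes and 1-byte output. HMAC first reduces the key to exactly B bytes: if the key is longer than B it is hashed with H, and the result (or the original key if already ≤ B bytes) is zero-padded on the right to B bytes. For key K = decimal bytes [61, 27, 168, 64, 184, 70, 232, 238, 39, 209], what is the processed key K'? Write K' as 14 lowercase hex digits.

|K| = 10 > B = 7, so first hash the key.
H(K): sum = 61+27+168+64+184+70+232+238+39+209 = 1292; mod 256 = 12 → 0c.
Zero-pad H(K) = 0c to 7 bytes: K' = 0c 00 00 00 00 00 00.

0c000000000000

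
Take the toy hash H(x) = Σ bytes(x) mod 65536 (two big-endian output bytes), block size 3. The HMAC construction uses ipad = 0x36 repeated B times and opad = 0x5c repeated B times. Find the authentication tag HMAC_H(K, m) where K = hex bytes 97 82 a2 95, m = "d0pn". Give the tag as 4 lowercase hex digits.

Key hex bytes 97 82 a2 95 is 4 bytes > B = 3, so hash it first: H(key) = 02 50, then zero-pad to 3 bytes: K' = 02 50 00.
K' ⊕ ipad = 34 66 36.  K' ⊕ opad = 5e 0c 5c.
Inner input = (K'⊕ipad) ∥ m = 34 66 36 ∥ 64 30 70 6e.
Inner hash: sum = 52+102+54+100+48+112+110 = 578 → 02 42.
Outer input = (K'⊕opad) ∥ inner = 5e 0c 5c ∥ 02 42.
Outer hash (tag): sum = 94+12+92+2+66 = 266 → 01 0a.

010a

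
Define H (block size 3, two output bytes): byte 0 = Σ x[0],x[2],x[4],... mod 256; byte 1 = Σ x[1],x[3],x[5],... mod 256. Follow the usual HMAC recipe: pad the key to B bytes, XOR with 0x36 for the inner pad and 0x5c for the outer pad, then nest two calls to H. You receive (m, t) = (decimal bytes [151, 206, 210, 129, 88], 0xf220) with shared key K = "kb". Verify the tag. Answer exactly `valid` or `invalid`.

Key "kb" = 6b 62 is 2 bytes ≤ B = 3; zero-pad to 3 bytes: K' = 6b 62 00.
K' ⊕ ipad = 5d 54 36; K' ⊕ opad = 37 3e 5c.
Inner hash: even-index sum = 482 mod 256 = 226; odd-index sum = 533 mod 256 = 21 → e2 15.
Outer hash (recomputed tag): even-index sum = 168 mod 256 = 168; odd-index sum = 288 mod 256 = 32 → a8 20.
Recomputed tag = a820; claimed = f220 → mismatch.

invalid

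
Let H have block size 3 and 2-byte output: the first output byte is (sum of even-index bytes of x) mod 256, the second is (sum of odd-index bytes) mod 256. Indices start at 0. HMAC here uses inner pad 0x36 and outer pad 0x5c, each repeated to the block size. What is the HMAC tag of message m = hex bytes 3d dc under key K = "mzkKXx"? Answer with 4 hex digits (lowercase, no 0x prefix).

1079

Key "mzkKXx" = 6d 7a 6b 4b 58 78 is 6 bytes > B = 3, so hash it first: H(key) = 30 3d, then zero-pad to 3 bytes: K' = 30 3d 00.
K' ⊕ ipad = 06 0b 36.  K' ⊕ opad = 6c 61 5c.
Inner input = (K'⊕ipad) ∥ m = 06 0b 36 ∥ 3d dc.
Inner hash: even-index sum = 280 mod 256 = 24; odd-index sum = 72 mod 256 = 72 → 18 48.
Outer input = (K'⊕opad) ∥ inner = 6c 61 5c ∥ 18 48.
Outer hash (tag): even-index sum = 272 mod 256 = 16; odd-index sum = 121 mod 256 = 121 → 10 79.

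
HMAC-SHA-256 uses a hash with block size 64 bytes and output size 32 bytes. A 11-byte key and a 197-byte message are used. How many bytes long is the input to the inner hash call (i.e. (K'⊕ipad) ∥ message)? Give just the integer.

261

Key is 11 ≤ 64 bytes, zero-padded: |K'| = 64.
Inner input = (K'⊕ipad) ∥ m → 64 + 197 = 261 bytes.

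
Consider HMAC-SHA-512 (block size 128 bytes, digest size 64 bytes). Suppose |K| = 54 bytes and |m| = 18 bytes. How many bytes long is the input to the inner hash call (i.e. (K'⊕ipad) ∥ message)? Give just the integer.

146

Key is 54 ≤ 128 bytes, zero-padded: |K'| = 128.
Inner input = (K'⊕ipad) ∥ m → 128 + 18 = 146 bytes.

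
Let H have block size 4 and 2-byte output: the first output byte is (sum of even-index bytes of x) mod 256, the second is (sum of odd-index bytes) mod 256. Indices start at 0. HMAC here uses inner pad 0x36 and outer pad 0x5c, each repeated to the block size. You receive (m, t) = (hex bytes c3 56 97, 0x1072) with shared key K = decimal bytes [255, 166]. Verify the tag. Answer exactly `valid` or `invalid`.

invalid

Key decimal bytes [255, 166] = ff a6 is 2 bytes ≤ B = 4; zero-pad to 4 bytes: K' = ff a6 00 00.
K' ⊕ ipad = c9 90 36 36; K' ⊕ opad = a3 fa 5c 5c.
Inner hash: even-index sum = 601 mod 256 = 89; odd-index sum = 284 mod 256 = 28 → 59 1c.
Outer hash (recomputed tag): even-index sum = 344 mod 256 = 88; odd-index sum = 370 mod 256 = 114 → 58 72.
Recomputed tag = 5872; claimed = 1072 → mismatch.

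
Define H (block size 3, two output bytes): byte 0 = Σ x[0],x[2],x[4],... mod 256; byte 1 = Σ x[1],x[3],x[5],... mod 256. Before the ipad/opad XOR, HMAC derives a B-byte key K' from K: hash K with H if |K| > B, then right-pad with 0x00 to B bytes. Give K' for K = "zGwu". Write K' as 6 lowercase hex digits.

|K| = 4 > B = 3, so first hash the key.
H(K): even-index sum = 241 mod 256 = 241; odd-index sum = 188 mod 256 = 188 → f1 bc.
Zero-pad H(K) = f1 bc to 3 bytes: K' = f1 bc 00.

f1bc00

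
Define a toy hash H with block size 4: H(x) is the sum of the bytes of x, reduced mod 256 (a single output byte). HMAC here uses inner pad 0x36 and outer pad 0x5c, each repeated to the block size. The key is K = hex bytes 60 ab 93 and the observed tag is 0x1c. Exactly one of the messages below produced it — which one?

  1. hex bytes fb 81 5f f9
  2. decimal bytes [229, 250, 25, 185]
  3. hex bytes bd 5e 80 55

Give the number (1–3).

Key hex bytes 60 ab 93 is 3 bytes ≤ B = 4; zero-pad to 4 bytes: K' = 60 ab 93 00.
K' ⊕ ipad = 56 9d a5 36; K' ⊕ opad = 3c f7 cf 5c.
m1: inner = H(56 9d a5 36 fb 81 5f f9) = a2; tag = H(3c f7 cf 5c a2) = 00
m2: inner = H(56 9d a5 36 e5 fa 19 b9) = 7f; tag = H(3c f7 cf 5c 7f) = dd
m3: inner = H(56 9d a5 36 bd 5e 80 55) = be; tag = H(3c f7 cf 5c be) = 1c ← matches

3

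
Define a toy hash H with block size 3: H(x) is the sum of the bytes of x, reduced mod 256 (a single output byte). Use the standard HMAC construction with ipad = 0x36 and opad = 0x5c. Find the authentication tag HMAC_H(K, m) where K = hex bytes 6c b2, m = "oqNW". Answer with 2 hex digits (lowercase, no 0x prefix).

Key hex bytes 6c b2 is 2 bytes ≤ B = 3; zero-pad to 3 bytes: K' = 6c b2 00.
K' ⊕ ipad = 5a 84 36.  K' ⊕ opad = 30 ee 5c.
Inner input = (K'⊕ipad) ∥ m = 5a 84 36 ∥ 6f 71 4e 57.
Inner hash: sum = 90+132+54+111+113+78+87 = 665; mod 256 = 153 → 99.
Outer input = (K'⊕opad) ∥ inner = 30 ee 5c ∥ 99.
Outer hash (tag): sum = 48+238+92+153 = 531; mod 256 = 19 → 13.

13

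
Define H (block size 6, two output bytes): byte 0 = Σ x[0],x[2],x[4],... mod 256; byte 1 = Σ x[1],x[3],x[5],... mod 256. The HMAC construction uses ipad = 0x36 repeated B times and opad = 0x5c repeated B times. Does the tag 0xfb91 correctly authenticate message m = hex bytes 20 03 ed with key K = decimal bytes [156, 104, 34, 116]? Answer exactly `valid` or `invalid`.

Key decimal bytes [156, 104, 34, 116] = 9c 68 22 74 is 4 bytes ≤ B = 6; zero-pad to 6 bytes: K' = 9c 68 22 74 00 00.
K' ⊕ ipad = aa 5e 14 42 36 36; K' ⊕ opad = c0 34 7e 28 5c 5c.
Inner hash: even-index sum = 513 mod 256 = 1; odd-index sum = 217 mod 256 = 217 → 01 d9.
Outer hash (recomputed tag): even-index sum = 411 mod 256 = 155; odd-index sum = 401 mod 256 = 145 → 9b 91.
Recomputed tag = 9b91; claimed = fb91 → mismatch.

invalid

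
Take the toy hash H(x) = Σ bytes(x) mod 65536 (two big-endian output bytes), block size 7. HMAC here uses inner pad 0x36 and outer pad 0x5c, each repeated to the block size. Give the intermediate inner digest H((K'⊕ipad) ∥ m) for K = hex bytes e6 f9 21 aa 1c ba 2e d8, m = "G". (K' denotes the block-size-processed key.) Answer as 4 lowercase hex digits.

Key hex bytes e6 f9 21 aa 1c ba 2e d8 is 8 bytes > B = 7, so hash it first: H(key) = 04 86, then zero-pad to 7 bytes: K' = 04 86 00 00 00 00 00.
K' ⊕ ipad = 32 b0 36 36 36 36 36.
Inner input = 32 b0 36 36 36 36 36 ∥ 47.
Inner hash: sum = 50+176+54+54+54+54+54+71 = 567 → 02 37.

0237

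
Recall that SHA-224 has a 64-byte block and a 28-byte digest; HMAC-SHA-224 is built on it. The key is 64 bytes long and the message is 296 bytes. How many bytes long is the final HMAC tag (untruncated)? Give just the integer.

The tag is one SHA-224 digest: 28 bytes.

28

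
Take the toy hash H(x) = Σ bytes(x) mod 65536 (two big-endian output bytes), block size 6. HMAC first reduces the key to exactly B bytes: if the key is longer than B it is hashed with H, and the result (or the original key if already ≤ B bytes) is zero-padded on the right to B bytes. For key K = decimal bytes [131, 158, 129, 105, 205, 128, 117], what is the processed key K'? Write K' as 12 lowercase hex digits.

03cd00000000

|K| = 7 > B = 6, so first hash the key.
H(K): sum = 131+158+129+105+205+128+117 = 973 → 03 cd.
Zero-pad H(K) = 03 cd to 6 bytes: K' = 03 cd 00 00 00 00.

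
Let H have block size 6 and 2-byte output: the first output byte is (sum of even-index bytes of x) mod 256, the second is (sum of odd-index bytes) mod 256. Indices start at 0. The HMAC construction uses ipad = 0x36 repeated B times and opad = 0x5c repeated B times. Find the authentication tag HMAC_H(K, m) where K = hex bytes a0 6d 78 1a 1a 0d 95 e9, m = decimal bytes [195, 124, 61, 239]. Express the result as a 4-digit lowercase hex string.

Key hex bytes a0 6d 78 1a 1a 0d 95 e9 is 8 bytes > B = 6, so hash it first: H(key) = c7 7d, then zero-pad to 6 bytes: K' = c7 7d 00 00 00 00.
K' ⊕ ipad = f1 4b 36 36 36 36.  K' ⊕ opad = 9b 21 5c 5c 5c 5c.
Inner input = (K'⊕ipad) ∥ m = f1 4b 36 36 36 36 ∥ c3 7c 3d ef.
Inner hash: even-index sum = 605 mod 256 = 93; odd-index sum = 546 mod 256 = 34 → 5d 22.
Outer input = (K'⊕opad) ∥ inner = 9b 21 5c 5c 5c 5c ∥ 5d 22.
Outer hash (tag): even-index sum = 432 mod 256 = 176; odd-index sum = 251 mod 256 = 251 → b0 fb.

b0fb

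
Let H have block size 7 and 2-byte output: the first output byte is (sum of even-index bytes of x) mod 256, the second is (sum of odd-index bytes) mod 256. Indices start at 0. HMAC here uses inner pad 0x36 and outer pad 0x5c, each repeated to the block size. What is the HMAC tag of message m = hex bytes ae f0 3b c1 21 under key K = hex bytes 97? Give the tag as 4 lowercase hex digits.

8b08

Key hex bytes 97 is 1 byte ≤ B = 7; zero-pad to 7 bytes: K' = 97 00 00 00 00 00 00.
K' ⊕ ipad = a1 36 36 36 36 36 36.  K' ⊕ opad = cb 5c 5c 5c 5c 5c 5c.
Inner input = (K'⊕ipad) ∥ m = a1 36 36 36 36 36 36 ∥ ae f0 3b c1 21.
Inner hash: even-index sum = 756 mod 256 = 244; odd-index sum = 428 mod 256 = 172 → f4 ac.
Outer input = (K'⊕opad) ∥ inner = cb 5c 5c 5c 5c 5c 5c ∥ f4 ac.
Outer hash (tag): even-index sum = 651 mod 256 = 139; odd-index sum = 520 mod 256 = 8 → 8b 08.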